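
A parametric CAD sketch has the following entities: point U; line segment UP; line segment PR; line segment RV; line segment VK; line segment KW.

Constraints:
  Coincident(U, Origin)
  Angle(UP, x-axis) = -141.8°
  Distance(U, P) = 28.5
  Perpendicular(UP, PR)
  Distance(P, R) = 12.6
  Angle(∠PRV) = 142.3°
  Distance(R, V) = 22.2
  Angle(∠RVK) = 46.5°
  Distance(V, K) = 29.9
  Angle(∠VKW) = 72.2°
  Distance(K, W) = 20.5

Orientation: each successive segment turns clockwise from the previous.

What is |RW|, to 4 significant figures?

9.023

U is at the origin; UP runs at -141.8° with length 28.5, so P = (-22.40, -17.62). The perpendicularity gives PR at right angles to UP, so PR runs at 128.2°; with |PR| = 12.6, R = (-30.19, -7.723). ∠PRV = 142.3° gives RV at 90.50° from the x-axis; with |RV| = 22.2, V = (-30.38, 14.48). ∠RVK = 46.5° gives VK at -43.00° from the x-axis; with |VK| = 29.9, K = (-8.515, -5.915). ∠VKW = 72.2° gives KW at -150.8° from the x-axis; with |KW| = 20.5, W = (-26.41, -15.92). Then |RW| = |W − R| = 9.023.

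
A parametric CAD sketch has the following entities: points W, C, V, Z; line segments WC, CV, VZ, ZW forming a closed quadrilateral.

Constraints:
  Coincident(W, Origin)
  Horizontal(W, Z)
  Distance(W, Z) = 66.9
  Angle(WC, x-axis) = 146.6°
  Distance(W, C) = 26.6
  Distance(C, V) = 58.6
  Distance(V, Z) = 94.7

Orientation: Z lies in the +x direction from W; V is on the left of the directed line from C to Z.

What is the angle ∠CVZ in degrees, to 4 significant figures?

67.50°

Checks: |CV| = 58.60 ✓; |VZ| = 94.70 ✓.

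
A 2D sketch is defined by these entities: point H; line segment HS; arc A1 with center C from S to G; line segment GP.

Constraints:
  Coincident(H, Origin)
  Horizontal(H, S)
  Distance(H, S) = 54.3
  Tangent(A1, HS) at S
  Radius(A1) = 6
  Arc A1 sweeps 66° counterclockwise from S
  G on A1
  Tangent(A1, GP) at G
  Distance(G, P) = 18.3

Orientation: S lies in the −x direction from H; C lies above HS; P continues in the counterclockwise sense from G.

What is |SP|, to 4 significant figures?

24.05

On A1, S sits at bearing -90° from C; a 66° counterclockwise sweep puts G at bearing -24°, so G = C + 6.0·(cos -24°, sin -24°) = (-48.82, 3.560). A1 meets GP tangentially, so CG is at right angles to GP, so GP runs along (−sin -24°, cos -24°); with |GP| = 18.3, P = (-41.38, 20.28). Then |SP| = |P − S| = 24.05.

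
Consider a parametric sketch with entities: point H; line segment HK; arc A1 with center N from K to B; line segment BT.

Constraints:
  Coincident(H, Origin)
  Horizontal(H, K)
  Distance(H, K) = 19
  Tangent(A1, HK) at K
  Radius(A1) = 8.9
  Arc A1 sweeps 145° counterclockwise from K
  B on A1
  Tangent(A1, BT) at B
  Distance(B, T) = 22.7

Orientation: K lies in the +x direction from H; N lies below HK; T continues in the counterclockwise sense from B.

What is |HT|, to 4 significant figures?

43.69

H is at the origin; HK is horizontal with |HK| = 19.0 and K on the +x side, so K = (19.00, 0.000). A1 meets HK tangentially, so NK is at right angles to HK, so N = K + (0, -8.9) = (19.00, -8.900). On A1, K sits at bearing 90° from N; a 145° counterclockwise sweep puts B at bearing 235°, so B = N + 8.9·(cos 235°, sin 235°) = (13.90, -16.19). Since A1 is tangent to BT there, NB ⟂ BT, so BT runs along (−sin 235°, cos 235°); with |BT| = 22.7, T = (32.49, -29.21). Then |HT| = |T − H| = 43.69.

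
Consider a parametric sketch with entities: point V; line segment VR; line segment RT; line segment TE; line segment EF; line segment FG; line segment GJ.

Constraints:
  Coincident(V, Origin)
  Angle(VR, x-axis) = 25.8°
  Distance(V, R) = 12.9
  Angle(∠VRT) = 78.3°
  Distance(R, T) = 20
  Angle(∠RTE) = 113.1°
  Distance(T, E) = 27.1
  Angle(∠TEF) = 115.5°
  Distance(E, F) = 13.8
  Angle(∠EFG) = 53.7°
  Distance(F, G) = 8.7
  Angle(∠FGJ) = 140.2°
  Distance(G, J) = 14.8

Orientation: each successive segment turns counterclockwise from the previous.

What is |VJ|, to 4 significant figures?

23.89

V is at the origin; VR runs at 25.8° with length 12.9, so R = (11.61, 5.614). ∠VRT = 78.3° gives RT at 127.5° from the x-axis; with |RT| = 20.0, T = (-0.5611, 21.48). ∠RTE = 113.1° gives TE at -165.6° from the x-axis; with |TE| = 27.1, E = (-26.81, 14.74). ∠TEF = 115.5° gives EF at -101.1° from the x-axis; with |EF| = 13.8, F = (-29.47, 1.200). ∠EFG = 53.7° gives FG at 25.20° from the x-axis; with |FG| = 8.7, G = (-21.59, 4.904). ∠FGJ = 140.2° gives GJ at 65.00° from the x-axis; with |GJ| = 14.8, J = (-15.34, 18.32). Then |VJ| = |J − V| = 23.89.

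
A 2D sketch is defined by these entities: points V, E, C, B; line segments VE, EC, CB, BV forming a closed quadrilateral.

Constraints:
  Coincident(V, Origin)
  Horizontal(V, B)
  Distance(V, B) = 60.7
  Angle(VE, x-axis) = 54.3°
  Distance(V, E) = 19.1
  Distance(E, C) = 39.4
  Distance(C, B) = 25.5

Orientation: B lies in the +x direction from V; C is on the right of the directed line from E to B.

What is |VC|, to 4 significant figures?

40.66

V is at the origin; V and B share the same y with |VB| = 60.7 and B in +x, so B = (60.7, 0). VE runs at 54.3° with |VE| = 19.1, so E = (11.15, 15.51). C is determined by |EC| = 39.4 and |CB| = 25.5 together: it lies at the intersection of circle(E, 39.4) and circle(B, 25.5). With |EB| = 51.93, the foot of the radical line on EB is 34.65 from E and the perpendicular offset is √(39.4² − 34.65²) = 18.76. Taking the right-of-EB solution: C = (38.61, -12.74).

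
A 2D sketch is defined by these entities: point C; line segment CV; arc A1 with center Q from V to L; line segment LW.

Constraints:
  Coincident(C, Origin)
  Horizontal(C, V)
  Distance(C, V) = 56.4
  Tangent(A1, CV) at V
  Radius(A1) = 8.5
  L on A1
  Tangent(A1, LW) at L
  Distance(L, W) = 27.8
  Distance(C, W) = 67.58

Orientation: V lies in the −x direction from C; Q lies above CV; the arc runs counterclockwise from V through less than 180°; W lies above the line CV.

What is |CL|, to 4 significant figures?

49.47

Checks: |QL| = 8.500 ✓; ∠(QL, LW) = 90.00° ✓; |LW| = 27.80 ✓; |CW| = 67.58 ✓.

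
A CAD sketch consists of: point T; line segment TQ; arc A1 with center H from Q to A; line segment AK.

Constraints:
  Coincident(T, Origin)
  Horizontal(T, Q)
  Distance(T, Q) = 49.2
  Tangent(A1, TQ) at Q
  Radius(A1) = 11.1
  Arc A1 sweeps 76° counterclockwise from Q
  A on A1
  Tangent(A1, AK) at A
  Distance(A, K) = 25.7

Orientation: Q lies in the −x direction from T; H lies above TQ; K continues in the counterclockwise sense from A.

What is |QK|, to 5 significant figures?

37.428

On A1, Q sits at bearing -90° from H; a 76° counterclockwise sweep puts A at bearing -14°, so A = H + 11.1·(cos -14°, sin -14°) = (-38.430, 8.4147). Tangency of A1 to AK means the radius HA is perpendicular to AK, so AK runs along (−sin -14°, cos -14°); with |AK| = 25.7, K = (-32.212, 33.351). Then |QK| = |K − Q| = 37.428.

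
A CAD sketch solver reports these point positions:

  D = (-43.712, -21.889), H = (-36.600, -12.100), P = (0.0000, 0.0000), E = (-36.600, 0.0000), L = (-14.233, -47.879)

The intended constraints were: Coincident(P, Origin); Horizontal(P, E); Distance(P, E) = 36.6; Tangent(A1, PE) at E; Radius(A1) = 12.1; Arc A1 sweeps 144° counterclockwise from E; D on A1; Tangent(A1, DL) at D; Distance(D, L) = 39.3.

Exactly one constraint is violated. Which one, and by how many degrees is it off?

Tangent(A1, DL) at D — off by 5.40°.

P = (0.00, 0.00) ✓; P.y = 0.00, E.y = 0.00 ✓; |PE| = 36.60 ✓; ∠(HE, EP) = 90.00° ✓; |HE| = 12.10 ✓; bearing(H→D) − bearing(H→E) = 144.0° ✓; |HD| = 12.10 ✓; ∠(HD, DL) = 95.40° ✗; |DL| = 39.30 ✓.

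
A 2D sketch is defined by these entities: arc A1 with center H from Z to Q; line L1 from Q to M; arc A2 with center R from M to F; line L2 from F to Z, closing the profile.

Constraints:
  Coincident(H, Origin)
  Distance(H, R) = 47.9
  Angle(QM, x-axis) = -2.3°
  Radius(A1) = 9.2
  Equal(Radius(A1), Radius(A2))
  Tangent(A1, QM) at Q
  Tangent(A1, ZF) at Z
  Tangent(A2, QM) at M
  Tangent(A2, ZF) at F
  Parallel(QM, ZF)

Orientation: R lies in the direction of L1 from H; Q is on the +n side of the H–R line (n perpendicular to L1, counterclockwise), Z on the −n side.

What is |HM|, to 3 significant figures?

48.8

Tangency of A1 to both parallel lines with radius 9.2 puts Q and Z at H ± 9.2·n: Q = (0.369, 9.19), Z = (-0.369, -9.19). Equal radii place M and F the same way about R: M = R + 9.2·n = (48.2, 7.27), F = R − 9.2·n = (47.5, -11.1). Then |HM| = |M − H| = 48.8.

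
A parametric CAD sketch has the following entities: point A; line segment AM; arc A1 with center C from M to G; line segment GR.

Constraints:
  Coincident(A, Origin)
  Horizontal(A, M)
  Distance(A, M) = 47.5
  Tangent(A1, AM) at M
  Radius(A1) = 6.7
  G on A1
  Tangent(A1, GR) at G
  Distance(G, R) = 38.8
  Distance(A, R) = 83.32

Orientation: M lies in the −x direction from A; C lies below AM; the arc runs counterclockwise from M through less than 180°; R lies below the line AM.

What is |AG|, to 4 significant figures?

52.91

Checks: |CM| = 6.700 ✓; |CG| = 6.700 ✓; ∠(CG, GR) = 90.00° ✓; |GR| = 38.80 ✓; |AR| = 83.32 ✓.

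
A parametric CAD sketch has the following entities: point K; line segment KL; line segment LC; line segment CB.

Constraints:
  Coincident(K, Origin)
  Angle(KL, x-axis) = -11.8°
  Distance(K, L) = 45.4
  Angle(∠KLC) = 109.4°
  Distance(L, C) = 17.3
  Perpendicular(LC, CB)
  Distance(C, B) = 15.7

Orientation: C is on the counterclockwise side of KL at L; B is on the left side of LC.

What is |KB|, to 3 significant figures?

42.2

K is at the origin; KL runs at -11.8° with length 45.4, so L = 45.4·(cos -11.8°, sin -11.8°) = (44.4, -9.28). ∠KLC = 109.4°, so LC runs at -11.8° + (180° − 109.4°) = 58.8° from the x-axis; with |LC| = 17.3, C = L + 17.3·(cos 58.8°, sin 58.8°) = (53.4, 5.51). LC ⟂ CB; with |CB| = 15.7 on the left of LC, B = C + 15.7·(-0.855, 0.518) = (40.0, 13.6). Then |KB| = |B − K| = 42.2.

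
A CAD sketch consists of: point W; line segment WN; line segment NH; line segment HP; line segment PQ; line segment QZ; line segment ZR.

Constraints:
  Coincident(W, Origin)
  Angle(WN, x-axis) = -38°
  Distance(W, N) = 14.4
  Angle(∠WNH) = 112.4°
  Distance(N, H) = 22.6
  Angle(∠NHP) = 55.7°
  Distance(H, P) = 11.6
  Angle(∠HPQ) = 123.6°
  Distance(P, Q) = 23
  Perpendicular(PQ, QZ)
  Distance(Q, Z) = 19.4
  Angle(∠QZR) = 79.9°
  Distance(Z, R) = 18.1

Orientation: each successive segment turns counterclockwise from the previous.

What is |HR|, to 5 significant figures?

13.328

W is at the origin; WN runs at -38.0° with length 14.4, so N = (11.347, -8.8655). ∠WNH = 112.4° gives NH at 29.600° from the x-axis; with |NH| = 22.6, H = (30.998, 2.2976). ∠NHP = 55.7° gives HP at 153.90° from the x-axis; with |HP| = 11.6, P = (20.581, 7.4009). ∠HPQ = 123.6° gives PQ at -149.70° from the x-axis; with |PQ| = 23.0, Q = (0.72272, -4.2033). PQ ⟂ QZ, so QZ runs at -59.700°; with |QZ| = 19.4, Z = (10.511, -20.953). ∠QZR = 79.9° gives ZR at 40.400° from the x-axis; with |ZR| = 18.1, R = (24.294, -9.2222). Then |HR| = |R − H| = 13.328.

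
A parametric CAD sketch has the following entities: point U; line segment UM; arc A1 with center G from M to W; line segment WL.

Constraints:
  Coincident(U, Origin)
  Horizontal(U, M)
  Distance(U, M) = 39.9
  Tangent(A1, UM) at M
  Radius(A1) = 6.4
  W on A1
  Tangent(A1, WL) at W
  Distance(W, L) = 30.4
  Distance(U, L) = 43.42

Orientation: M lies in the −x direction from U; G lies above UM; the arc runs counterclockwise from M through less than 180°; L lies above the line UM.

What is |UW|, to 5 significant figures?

34.035

U is at the origin; U and M share the same y with |UM| = 39.9 and M on the −x side, so M = (-39.900, 0.0000). Tangency of A1 to UM means the radius GM is perpendicular to UM, so G = M + (0, 6.4) = (-39.900, 6.4000). Since GW ⟂ WL (tangency), |GL| = √(6.4² + 30.4²) = 31.066 regardless of where W sits on A1. So L lies on both circle(U, 43.42) and circle(G, 31.066); the above-UM intersection is L = (-26.474, 34.415). W is the foot of the tangent from L: W = (-33.683, 4.8824).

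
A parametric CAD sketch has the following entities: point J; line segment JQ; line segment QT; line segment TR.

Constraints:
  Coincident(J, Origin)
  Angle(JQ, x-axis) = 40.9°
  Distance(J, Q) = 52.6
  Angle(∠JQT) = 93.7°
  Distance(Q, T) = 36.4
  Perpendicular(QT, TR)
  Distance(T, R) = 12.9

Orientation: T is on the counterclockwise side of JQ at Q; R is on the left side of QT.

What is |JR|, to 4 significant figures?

56.13

J is at the origin; JQ runs at 40.9° with length 52.6, so Q = 52.6·(cos 40.9°, sin 40.9°) = (39.76, 34.44). ∠JQT = 93.7°, so QT runs at 40.9° + (180° − 93.7°) = 127.2° from the x-axis; with |QT| = 36.4, T = Q + 36.4·(cos 127.2°, sin 127.2°) = (17.75, 63.43). The perpendicularity gives TR at right angles to QT; with |TR| = 12.9 on the left of QT, R = T + 12.9·(-0.7965, -0.6046) = (7.475, 55.63). Then |JR| = |R − J| = 56.13.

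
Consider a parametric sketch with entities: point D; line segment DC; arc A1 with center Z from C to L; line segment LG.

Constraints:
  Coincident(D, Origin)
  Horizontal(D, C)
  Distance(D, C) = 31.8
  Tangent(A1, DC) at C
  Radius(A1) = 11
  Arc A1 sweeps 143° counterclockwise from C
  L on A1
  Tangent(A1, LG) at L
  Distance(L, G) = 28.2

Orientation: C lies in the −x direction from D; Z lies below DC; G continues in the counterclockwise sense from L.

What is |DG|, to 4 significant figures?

40.05

D is at the origin; DC is horizontal with |DC| = 31.8 and C on the −x side, so C = (-31.80, 0.000). The tangent condition forces ZC to be normal to DC, so Z = C + (0, -11) = (-31.80, -11.00). On A1, C sits at bearing 90° from Z; a 143° counterclockwise sweep puts L at bearing 233°, so L = Z + 11.0·(cos 233°, sin 233°) = (-38.42, -19.78). Tangency of A1 to LG means the radius ZL is perpendicular to LG, so LG runs along (−sin 233°, cos 233°); with |LG| = 28.2, G = (-15.90, -36.76). Then |DG| = |G − D| = 40.05.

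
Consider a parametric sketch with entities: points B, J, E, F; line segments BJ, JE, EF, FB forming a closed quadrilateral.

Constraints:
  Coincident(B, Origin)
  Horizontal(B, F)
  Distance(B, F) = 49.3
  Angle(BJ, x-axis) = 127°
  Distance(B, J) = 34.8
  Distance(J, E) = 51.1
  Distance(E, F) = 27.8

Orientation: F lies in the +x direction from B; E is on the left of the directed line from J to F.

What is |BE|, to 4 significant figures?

35.34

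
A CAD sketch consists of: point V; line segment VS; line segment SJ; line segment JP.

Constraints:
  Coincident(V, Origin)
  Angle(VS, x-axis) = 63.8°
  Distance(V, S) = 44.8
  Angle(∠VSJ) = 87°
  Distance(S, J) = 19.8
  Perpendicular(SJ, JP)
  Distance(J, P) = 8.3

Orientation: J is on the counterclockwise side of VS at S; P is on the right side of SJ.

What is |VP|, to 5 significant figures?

55.837

V is at the origin; VS runs at 63.8° with length 44.8, so S = 44.8·(cos 63.8°, sin 63.8°) = (19.779, 40.197). ∠VSJ = 87.0°, so SJ runs at 63.8° + (180° − 87.0°) = 156.80° from the x-axis; with |SJ| = 19.8, J = S + 19.8·(cos 156.80°, sin 156.80°) = (1.5806, 47.997). The perpendicularity gives JP at right angles to SJ; with |JP| = 8.3 on the right of SJ, P = J + 8.3·(0.39394, 0.91914) = (4.8503, 55.626). Then |VP| = |P − V| = 55.837.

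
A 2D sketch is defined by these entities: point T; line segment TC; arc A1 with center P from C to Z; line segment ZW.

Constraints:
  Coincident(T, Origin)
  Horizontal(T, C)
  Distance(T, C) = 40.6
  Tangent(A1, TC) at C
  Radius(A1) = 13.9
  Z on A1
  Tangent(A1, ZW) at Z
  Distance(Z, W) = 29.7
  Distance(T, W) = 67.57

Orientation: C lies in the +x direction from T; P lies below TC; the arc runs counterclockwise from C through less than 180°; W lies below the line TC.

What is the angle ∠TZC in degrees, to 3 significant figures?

76.5°

Checks: |PZ| = 13.90 ✓; ∠(PZ, ZW) = 90.00° ✓; |ZW| = 29.70 ✓; |TW| = 67.57 ✓.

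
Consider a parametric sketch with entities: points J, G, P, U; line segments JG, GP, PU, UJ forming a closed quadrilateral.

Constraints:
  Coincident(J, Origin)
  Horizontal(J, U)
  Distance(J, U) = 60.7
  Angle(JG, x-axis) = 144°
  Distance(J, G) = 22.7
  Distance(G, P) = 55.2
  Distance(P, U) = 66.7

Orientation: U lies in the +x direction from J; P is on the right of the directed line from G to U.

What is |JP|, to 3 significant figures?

37.0

Checks: |GP| = 55.20 ✓; |PU| = 66.70 ✓.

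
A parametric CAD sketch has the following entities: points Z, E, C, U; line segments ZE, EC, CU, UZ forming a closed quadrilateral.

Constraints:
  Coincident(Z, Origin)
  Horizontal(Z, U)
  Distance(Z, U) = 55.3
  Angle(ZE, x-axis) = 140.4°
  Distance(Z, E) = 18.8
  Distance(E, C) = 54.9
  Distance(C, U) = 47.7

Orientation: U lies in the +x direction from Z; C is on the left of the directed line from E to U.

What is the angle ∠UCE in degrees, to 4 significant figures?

86.98°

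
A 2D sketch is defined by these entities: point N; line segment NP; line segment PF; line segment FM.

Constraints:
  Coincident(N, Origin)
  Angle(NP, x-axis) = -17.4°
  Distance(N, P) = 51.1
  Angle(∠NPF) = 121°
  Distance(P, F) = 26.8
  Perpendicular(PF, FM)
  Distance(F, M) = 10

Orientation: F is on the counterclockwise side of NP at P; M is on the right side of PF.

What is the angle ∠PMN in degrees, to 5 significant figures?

24.904°

N is at the origin; NP runs at -17.4° with length 51.1, so P = 51.1·(cos -17.4°, sin -17.4°) = (48.762, -15.281). ∠NPF = 121.0°, so PF runs at -17.4° + (180° − 121.0°) = 41.600° from the x-axis; with |PF| = 26.8, F = P + 26.8·(cos 41.600°, sin 41.600°) = (68.803, 2.5122). PF is perpendicular to FM; with |FM| = 10.0 on the right of PF, M = F + 10.0·(0.66393, -0.74780) = (75.442, -4.9657). Then cos ∠PMN = MP·MN / (|MP||MN|), giving 24.904°.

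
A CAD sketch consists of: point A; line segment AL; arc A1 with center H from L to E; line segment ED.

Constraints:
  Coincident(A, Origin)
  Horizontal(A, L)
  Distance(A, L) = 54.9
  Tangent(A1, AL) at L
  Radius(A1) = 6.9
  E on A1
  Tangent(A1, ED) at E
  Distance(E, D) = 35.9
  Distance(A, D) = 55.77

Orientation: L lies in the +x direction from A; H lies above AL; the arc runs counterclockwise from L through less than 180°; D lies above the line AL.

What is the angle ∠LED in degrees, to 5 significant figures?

116.70°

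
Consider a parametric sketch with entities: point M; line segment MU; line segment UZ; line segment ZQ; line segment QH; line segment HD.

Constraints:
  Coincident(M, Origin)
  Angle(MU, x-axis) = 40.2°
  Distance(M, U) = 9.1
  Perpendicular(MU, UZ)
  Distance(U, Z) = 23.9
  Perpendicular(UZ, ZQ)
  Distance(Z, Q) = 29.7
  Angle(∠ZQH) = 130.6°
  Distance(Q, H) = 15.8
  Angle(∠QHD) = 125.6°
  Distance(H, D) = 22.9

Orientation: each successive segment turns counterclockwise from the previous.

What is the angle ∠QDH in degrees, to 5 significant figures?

21.814°

M is at the origin; MU runs at 40.2° with length 9.1, so U = (6.9505, 5.8737). The perpendicularity gives UZ at right angles to MU, so UZ runs at 130.20°; with |UZ| = 23.9, Z = (-8.4759, 24.128). UZ is perpendicular to ZQ, so ZQ runs at -139.80°; with |ZQ| = 29.7, Q = (-31.161, 4.9583). ∠ZQH = 130.6° gives QH at -90.400° from the x-axis; with |QH| = 15.8, H = (-31.271, -10.841). ∠QHD = 125.6° gives HD at -36.000° from the x-axis; with |HD| = 22.9, D = (-12.744, -24.302). Then cos ∠QDH = DQ·DH / (|DQ||DH|), giving 21.814°.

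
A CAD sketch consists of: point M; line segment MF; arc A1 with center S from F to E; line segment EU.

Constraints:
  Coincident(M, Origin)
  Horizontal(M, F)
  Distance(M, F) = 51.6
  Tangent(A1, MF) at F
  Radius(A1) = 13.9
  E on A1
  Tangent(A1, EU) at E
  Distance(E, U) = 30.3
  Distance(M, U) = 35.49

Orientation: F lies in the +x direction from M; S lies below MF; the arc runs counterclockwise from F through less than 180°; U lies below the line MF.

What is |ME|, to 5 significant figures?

41.237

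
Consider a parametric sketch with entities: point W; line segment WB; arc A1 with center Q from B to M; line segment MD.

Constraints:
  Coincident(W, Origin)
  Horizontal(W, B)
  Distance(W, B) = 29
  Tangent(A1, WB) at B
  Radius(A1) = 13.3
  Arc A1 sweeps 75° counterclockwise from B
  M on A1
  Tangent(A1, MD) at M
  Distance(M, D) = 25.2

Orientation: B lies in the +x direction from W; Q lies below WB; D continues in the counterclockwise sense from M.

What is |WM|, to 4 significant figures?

18.92

W is at the origin; W and B share the same y with |WB| = 29.0 and B on the +x side, so B = (29.00, 0.000). The tangent condition forces QB to be normal to WB, so Q = B + (0, -13.3) = (29.00, -13.30). On A1, B sits at bearing 90° from Q; a 75° counterclockwise sweep puts M at bearing 165°, so M = Q + 13.3·(cos 165°, sin 165°) = (16.15, -9.858). Then |WM| = |M − W| = 18.92.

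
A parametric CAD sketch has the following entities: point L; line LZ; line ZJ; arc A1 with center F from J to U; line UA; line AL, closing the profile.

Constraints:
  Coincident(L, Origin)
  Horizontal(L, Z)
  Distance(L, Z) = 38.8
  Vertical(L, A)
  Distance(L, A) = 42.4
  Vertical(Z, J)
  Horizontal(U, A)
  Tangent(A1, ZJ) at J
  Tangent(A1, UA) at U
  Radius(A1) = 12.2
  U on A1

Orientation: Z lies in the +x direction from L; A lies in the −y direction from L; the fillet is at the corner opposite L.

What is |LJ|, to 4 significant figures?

49.17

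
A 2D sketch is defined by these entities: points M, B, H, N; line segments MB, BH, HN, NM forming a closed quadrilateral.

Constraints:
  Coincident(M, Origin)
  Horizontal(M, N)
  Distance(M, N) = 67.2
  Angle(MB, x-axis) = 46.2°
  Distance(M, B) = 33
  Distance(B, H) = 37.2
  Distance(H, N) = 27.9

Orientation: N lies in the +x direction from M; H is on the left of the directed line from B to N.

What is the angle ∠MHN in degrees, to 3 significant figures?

80.9°

M is at the origin; MN is horizontal with |MN| = 67.2 and N in +x, so N = (67.2, 0). MB runs at 46.2° with |MB| = 33.0, so B = (22.8, 23.8). H is determined by |BH| = 37.2 and |HN| = 27.9 together: it lies at the intersection of circle(B, 37.2) and circle(N, 27.9). With |BN| = 50.3, the foot of the radical line on BN is 31.2 from B and the perpendicular offset is √(37.2² − 31.2²) = 20.3. Taking the left-of-BN solution: H = (59.9, 26.9).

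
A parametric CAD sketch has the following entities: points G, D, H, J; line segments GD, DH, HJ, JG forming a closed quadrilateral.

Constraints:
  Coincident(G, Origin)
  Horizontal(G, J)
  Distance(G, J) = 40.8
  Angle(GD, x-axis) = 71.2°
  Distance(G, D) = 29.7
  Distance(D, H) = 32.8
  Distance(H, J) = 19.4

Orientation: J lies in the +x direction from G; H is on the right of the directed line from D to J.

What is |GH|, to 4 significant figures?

21.69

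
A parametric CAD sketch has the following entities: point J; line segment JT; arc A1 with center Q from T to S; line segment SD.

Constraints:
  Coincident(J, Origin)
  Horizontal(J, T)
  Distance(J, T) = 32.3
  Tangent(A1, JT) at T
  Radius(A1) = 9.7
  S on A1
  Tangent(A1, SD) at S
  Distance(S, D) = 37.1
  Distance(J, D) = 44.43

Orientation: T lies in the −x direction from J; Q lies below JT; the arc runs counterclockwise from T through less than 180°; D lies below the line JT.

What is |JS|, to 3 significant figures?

42.5

Checks: |JT| = 32.30 ✓; |QS| = 9.700 ✓; ∠(QS, SD) = 90.00° ✓; |SD| = 37.10 ✓; |JD| = 44.43 ✓.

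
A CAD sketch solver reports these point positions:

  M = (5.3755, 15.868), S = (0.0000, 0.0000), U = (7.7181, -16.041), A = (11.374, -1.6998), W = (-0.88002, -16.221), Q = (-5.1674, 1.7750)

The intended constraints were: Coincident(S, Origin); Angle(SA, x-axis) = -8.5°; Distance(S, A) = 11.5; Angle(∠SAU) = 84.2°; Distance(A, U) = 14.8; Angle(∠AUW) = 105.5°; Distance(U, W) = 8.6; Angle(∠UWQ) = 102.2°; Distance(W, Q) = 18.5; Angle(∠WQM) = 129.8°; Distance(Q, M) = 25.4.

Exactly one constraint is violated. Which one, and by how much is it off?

Distance(Q, M) = 25.4 — off by 7.80.

S = (0.00, 0.00) ✓; SA at -8.500° ✓; |SA| = 11.50 ✓; ∠SAU = 84.20° ✓; |AU| = 14.80 ✓; ∠AUW = 105.5° ✓; |UW| = 8.600 ✓; ∠UWQ = 102.2° ✓; |WQ| = 18.50 ✓; ∠WQM = 129.8° ✓; |QM| = 17.60 ✗.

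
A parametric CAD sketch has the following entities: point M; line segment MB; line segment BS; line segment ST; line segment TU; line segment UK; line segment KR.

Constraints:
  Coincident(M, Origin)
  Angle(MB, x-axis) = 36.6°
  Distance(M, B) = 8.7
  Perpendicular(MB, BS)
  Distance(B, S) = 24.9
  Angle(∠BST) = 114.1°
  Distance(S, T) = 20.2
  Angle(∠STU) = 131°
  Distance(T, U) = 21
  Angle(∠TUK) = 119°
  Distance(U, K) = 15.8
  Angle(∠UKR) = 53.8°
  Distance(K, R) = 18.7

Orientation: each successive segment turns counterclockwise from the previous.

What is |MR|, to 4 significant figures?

23.23

M is at the origin; MB runs at 36.6° with length 8.7, so B = (6.985, 5.187). MB is perpendicular to BS, so BS runs at 126.6°; with |BS| = 24.9, S = (-7.861, 25.18). ∠BST = 114.1° gives ST at -167.5° from the x-axis; with |ST| = 20.2, T = (-27.58, 20.81). ∠STU = 131.0° gives TU at -118.5° from the x-axis; with |TU| = 21.0, U = (-37.60, 2.350). ∠TUK = 119.0° gives UK at -57.50° from the x-axis; with |UK| = 15.8, K = (-29.11, -10.98). ∠UKR = 53.8° gives KR at 68.70° from the x-axis; with |KR| = 18.7, R = (-22.32, 6.447). Then |MR| = |R − M| = 23.23.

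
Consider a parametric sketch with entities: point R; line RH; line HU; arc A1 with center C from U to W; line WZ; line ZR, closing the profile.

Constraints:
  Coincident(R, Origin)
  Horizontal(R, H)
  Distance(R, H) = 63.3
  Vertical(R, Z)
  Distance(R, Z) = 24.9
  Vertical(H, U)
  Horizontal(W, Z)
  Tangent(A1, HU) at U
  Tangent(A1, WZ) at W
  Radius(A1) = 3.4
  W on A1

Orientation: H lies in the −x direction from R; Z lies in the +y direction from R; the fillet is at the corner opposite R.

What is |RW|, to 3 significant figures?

64.9

The virtual corner opposite R is at (-63.3, 24.9). The tangent condition forces CU to be normal to HU and A1 meets WZ tangentially, so CW is at right angles to WZ, with radius 3.4, so the center C sits 3.4 in from both sides at C = (-59.9, 21.5). That places the tangent points at U = (-63.3, 21.5) on HU and W = (-59.9, 24.9) on WZ. Then |RW| = |W − R| = 64.9.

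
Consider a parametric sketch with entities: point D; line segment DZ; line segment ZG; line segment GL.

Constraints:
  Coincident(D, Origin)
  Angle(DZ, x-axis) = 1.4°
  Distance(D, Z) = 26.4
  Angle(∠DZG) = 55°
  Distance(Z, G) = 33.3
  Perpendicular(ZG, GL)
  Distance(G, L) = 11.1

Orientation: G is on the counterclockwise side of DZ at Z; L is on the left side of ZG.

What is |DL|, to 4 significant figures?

20.99

∠DZG = 55.0°, so ZG runs at 1.4° + (180° − 55.0°) = 126.4° from the x-axis; with |ZG| = 33.3, G = Z + 33.3·(cos 126.4°, sin 126.4°) = (6.631, 27.45). ZG is perpendicular to GL; with |GL| = 11.1 on the left of ZG, L = G + 11.1·(-0.8049, -0.5934) = (-2.303, 20.86). Then |DL| = |L − D| = 20.99.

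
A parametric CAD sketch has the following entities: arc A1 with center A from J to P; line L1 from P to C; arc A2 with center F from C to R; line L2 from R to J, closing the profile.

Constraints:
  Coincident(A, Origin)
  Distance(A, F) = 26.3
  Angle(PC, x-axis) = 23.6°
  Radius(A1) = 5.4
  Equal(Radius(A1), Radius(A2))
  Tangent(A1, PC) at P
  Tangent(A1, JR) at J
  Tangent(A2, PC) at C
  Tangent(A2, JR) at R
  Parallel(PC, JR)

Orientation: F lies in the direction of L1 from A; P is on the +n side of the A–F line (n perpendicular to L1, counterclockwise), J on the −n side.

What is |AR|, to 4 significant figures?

26.85

The slot axis is L1's direction at 23.6°, so u = (cos 23.6°, sin 23.6°) = (0.9164, 0.4003) and n = (−sin 23.6°, cos 23.6°) = (-0.4003, 0.9164). A is at the origin and F lies 26.3 along u from A, so F = 26.3·u = (24.10, 10.53). Tangency of A1 to both parallel lines with radius 5.4 puts P and J at A ± 5.4·n: P = (-2.162, 4.948), J = (2.162, -4.948). Equal radii place C and R the same way about F: C = F + 5.4·n = (21.94, 15.48), R = F − 5.4·n = (26.26, 5.581). Then |AR| = |R − A| = 26.85.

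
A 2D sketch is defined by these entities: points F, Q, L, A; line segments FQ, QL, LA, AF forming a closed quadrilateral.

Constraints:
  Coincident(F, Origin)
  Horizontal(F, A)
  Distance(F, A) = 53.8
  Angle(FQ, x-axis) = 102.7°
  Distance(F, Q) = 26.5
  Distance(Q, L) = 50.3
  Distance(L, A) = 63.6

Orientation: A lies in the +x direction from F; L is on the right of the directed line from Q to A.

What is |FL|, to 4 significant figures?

24.93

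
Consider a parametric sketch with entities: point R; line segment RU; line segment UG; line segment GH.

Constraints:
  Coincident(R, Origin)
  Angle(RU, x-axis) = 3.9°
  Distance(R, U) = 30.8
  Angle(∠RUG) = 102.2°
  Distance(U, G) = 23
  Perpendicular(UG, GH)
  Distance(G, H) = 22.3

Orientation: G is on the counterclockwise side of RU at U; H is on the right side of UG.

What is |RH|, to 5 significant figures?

60.141

∠RUG = 102.2°, so UG runs at 3.9° + (180° − 102.2°) = 81.700° from the x-axis; with |UG| = 23.0, G = U + 23.0·(cos 81.700°, sin 81.700°) = (34.049, 24.854). The perpendicularity gives GH at right angles to UG; with |GH| = 22.3 on the right of UG, H = G + 22.3·(0.98953, -0.14436) = (56.115, 21.635). Then |RH| = |H − R| = 60.141.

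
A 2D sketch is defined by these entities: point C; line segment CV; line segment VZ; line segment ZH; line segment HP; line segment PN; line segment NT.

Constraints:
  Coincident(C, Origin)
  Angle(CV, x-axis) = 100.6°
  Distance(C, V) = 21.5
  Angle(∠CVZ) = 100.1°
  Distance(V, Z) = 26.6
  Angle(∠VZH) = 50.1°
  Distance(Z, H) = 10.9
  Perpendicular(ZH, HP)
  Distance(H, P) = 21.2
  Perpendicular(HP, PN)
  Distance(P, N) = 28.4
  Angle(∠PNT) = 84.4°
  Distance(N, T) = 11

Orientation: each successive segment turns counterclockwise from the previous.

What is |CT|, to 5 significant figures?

52.149

HP is perpendicular to PN, so PN runs at 130.40°; with |PN| = 28.4, N = (-25.751, 47.968). ∠PNT = 84.4° gives NT at -134.00° from the x-axis; with |NT| = 11.0, T = (-33.393, 40.055). Then |CT| = |T − C| = 52.149.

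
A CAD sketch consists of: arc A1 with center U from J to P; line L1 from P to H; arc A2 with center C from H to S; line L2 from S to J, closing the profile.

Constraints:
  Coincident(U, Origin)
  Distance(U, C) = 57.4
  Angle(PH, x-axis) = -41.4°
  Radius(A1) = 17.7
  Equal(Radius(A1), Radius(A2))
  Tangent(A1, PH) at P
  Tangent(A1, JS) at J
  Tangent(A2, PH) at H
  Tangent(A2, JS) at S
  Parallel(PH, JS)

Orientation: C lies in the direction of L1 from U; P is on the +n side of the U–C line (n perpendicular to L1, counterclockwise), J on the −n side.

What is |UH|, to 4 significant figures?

60.07

The slot axis is L1's direction at -41.4°, so u = (cos -41.4°, sin -41.4°) = (0.7501, -0.6613) and n = (−sin -41.4°, cos -41.4°) = (0.6613, 0.7501). U is at the origin and C lies 57.4 along u from U, so C = 57.4·u = (43.06, -37.96). Tangency of A1 to both parallel lines with radius 17.7 puts P and J at U ± 17.7·n: P = (11.71, 13.28), J = (-11.71, -13.28). Equal radii place H and S the same way about C: H = C + 17.7·n = (54.76, -24.68), S = C − 17.7·n = (31.35, -51.24). Then |UH| = |H − U| = 60.07.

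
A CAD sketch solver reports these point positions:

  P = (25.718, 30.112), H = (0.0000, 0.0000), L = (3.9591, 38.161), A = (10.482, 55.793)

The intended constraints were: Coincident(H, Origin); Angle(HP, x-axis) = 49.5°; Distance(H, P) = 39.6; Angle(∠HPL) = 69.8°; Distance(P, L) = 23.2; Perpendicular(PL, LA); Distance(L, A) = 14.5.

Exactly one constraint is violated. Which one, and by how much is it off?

Distance(L, A) = 14.5 — off by 4.30.

H = (0.00, 0.00) ✓; HP at 49.50° ✓; |HP| = 39.60 ✓; ∠HPL = 69.80° ✓; |PL| = 23.20 ✓; ∠(PL, LA) = 90.00° ✓; |LA| = 18.80 ✗.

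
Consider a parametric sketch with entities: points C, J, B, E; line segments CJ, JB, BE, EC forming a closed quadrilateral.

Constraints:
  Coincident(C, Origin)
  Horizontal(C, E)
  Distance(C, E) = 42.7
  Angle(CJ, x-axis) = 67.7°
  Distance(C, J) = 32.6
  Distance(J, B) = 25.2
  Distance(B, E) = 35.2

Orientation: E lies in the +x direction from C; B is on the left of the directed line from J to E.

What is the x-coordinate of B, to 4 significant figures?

37.15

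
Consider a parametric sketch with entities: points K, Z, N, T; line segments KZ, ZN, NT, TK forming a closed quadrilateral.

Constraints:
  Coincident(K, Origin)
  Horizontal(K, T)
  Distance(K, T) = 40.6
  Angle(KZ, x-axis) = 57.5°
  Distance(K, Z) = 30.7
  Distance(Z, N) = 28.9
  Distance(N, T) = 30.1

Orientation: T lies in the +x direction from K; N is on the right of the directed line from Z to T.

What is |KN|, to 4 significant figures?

10.86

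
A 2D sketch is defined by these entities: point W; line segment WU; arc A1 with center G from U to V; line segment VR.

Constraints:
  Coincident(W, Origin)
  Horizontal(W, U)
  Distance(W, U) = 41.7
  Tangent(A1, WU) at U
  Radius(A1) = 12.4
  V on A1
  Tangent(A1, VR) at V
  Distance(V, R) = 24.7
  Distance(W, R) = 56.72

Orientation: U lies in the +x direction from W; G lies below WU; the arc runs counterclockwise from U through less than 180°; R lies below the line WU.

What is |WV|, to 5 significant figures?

34.952

Checks: |GU| = 12.40 ✓; |GV| = 12.40 ✓; ∠(GV, VR) = 90.00° ✓; |VR| = 24.70 ✓; |WR| = 56.72 ✓.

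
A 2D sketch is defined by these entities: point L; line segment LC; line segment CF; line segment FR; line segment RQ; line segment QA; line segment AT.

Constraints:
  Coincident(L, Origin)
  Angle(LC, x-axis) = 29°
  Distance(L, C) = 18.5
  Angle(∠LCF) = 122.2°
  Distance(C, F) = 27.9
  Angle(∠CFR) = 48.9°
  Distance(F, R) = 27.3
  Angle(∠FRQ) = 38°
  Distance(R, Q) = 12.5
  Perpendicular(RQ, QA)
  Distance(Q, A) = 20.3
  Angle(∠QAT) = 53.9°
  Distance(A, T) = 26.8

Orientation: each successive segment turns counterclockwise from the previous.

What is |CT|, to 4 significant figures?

33.05

RQ ⟂ QA, so QA runs at 89.90°; with |QA| = 20.3, A = (8.731, 40.33). ∠QAT = 53.9° gives AT at -144.0° from the x-axis; with |AT| = 26.8, T = (-12.95, 24.58). Then |CT| = |T − C| = 33.05.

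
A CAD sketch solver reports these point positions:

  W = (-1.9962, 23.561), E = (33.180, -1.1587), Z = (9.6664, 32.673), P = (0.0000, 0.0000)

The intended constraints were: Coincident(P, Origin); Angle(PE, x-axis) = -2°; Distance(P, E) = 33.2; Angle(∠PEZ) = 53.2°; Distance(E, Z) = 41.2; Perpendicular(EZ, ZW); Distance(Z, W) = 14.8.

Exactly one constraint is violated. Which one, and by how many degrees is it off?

Perpendicular(EZ, ZW) — off by 3.20°.

P = (0.00, 0.00) ✓; PE at -2.000° ✓; |PE| = 33.20 ✓; ∠PEZ = 53.20° ✓; |EZ| = 41.20 ✓; ∠(EZ, ZW) = 93.20° ✗; |ZW| = 14.80 ✓.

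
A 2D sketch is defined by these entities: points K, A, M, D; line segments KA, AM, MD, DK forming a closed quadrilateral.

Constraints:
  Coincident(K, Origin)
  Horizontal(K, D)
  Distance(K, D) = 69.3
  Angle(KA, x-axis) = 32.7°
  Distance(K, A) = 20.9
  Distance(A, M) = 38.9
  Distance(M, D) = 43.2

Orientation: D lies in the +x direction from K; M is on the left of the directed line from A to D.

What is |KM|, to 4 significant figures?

59.65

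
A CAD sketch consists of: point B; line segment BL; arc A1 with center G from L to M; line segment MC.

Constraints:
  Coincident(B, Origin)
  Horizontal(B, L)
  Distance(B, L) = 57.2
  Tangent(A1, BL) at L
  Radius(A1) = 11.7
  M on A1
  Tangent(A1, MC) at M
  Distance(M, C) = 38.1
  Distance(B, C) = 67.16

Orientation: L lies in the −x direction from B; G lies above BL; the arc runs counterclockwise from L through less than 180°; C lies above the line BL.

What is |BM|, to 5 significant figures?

46.956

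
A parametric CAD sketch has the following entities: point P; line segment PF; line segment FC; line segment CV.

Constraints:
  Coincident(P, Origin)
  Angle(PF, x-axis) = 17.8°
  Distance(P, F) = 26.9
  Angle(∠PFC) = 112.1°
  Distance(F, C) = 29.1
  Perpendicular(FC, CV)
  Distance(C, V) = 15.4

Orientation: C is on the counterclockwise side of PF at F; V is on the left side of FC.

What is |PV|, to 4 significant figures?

40.36

P is at the origin; PF runs at 17.8° with length 26.9, so F = 26.9·(cos 17.8°, sin 17.8°) = (25.61, 8.223). ∠PFC = 112.1°, so FC runs at 17.8° + (180° − 112.1°) = 85.70° from the x-axis; with |FC| = 29.1, C = F + 29.1·(cos 85.70°, sin 85.70°) = (27.79, 37.24). The perpendicularity gives CV at right angles to FC; with |CV| = 15.4 on the left of FC, V = C + 15.4·(-0.9972, 0.07498) = (12.44, 38.40). Then |PV| = |V − P| = 40.36.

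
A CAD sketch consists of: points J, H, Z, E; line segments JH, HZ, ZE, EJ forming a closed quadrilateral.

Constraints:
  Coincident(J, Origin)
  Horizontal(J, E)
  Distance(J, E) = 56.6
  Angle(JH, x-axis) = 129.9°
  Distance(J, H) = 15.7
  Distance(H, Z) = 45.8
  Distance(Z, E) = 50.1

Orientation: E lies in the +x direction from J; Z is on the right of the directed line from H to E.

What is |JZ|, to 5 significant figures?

30.322

Checks: |HZ| = 45.80 ✓; |ZE| = 50.10 ✓.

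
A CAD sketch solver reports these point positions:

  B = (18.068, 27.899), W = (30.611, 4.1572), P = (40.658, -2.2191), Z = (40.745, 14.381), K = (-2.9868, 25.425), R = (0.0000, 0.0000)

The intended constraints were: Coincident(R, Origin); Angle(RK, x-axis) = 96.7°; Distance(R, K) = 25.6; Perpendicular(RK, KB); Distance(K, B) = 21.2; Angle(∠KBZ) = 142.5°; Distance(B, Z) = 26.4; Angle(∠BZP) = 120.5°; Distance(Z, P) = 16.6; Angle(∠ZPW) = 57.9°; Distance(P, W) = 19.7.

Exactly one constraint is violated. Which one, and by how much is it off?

Distance(P, W) = 19.7 — off by 7.80.

R = (0.00, 0.00) ✓; RK at 96.70° ✓; |RK| = 25.60 ✓; ∠(RK, KB) = 90.00° ✓; |KB| = 21.20 ✓; ∠KBZ = 142.5° ✓; |BZ| = 26.40 ✓; ∠BZP = 120.5° ✓; |ZP| = 16.60 ✓; ∠ZPW = 57.90° ✓; |PW| = 11.90 ✗.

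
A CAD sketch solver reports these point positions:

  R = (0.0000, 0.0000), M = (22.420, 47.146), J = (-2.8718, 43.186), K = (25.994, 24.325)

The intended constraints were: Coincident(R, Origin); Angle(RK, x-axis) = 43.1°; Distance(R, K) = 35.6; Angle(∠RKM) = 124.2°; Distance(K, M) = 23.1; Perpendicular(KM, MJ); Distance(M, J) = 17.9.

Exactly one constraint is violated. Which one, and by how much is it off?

Distance(M, J) = 17.9 — off by 7.70.

R = (0.00, 0.00) ✓; RK at 43.10° ✓; |RK| = 35.60 ✓; ∠RKM = 124.2° ✓; |KM| = 23.10 ✓; ∠(KM, MJ) = 90.00° ✓; |MJ| = 25.60 ✗.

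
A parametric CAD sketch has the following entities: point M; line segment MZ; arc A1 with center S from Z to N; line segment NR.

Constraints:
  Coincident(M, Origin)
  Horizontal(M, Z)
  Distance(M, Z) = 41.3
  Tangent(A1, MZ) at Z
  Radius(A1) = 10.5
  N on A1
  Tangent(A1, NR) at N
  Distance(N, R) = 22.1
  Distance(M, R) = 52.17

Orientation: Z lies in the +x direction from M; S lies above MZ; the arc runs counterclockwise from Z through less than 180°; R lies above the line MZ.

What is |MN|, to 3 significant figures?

52.7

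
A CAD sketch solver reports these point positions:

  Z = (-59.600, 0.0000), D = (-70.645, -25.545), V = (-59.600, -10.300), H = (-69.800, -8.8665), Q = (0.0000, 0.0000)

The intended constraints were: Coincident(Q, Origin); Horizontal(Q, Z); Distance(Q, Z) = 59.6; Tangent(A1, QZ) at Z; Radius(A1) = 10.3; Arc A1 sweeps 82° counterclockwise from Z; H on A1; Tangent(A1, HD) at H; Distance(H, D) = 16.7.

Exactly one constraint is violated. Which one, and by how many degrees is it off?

Tangent(A1, HD) at H — off by 5.10°.

Q = (0.00, 0.00) ✓; Q.y = 0.00, Z.y = 0.00 ✓; |QZ| = 59.60 ✓; ∠(VZ, ZQ) = 90.00° ✓; |VZ| = 10.30 ✓; bearing(V→H) − bearing(V→Z) = 82.00° ✓; |VH| = 10.30 ✓; ∠(VH, HD) = 84.90° ✗; |HD| = 16.70 ✓.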